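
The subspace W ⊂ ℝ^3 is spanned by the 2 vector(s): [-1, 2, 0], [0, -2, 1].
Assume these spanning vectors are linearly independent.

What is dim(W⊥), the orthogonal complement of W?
dim(W⊥) = 1

For any subspace W of ℝ^n, dim(W) + dim(W⊥) = n (the whole-space dimension).
Here the given 2 vectors are linearly independent, so dim(W) = 2.
Thus dim(W⊥) = n - dim(W) = 3 - 2 = 1.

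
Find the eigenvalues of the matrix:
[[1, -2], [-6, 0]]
λ = -3 and λ = 4

Characteristic equation: det(A - λI) = 0
λ² - (trace)λ + (det) = 0
λ² - (1)λ + (-12) = 0
λ² - 1λ - 12 = 0
Solving: λ = -3, 4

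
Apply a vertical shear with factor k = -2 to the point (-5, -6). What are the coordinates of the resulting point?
(-5, 4)

Shear matrix for vertical shear with factor k = -2:
[[1, 0], [-2, 1]]
Result: (-5, -6) → (-5, 4)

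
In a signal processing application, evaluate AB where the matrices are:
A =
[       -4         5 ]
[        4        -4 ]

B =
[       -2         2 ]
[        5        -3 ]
AB =
[       33       -23 ]
[      -28        20 ]

Matrix multiplication: (AB)[i][j] = sum over k of A[i][k] * B[k][j].
  (AB)[0][0] = (-4)*(-2) + (5)*(5) = 33
  (AB)[0][1] = (-4)*(2) + (5)*(-3) = -23
  (AB)[1][0] = (4)*(-2) + (-4)*(5) = -28
  (AB)[1][1] = (4)*(2) + (-4)*(-3) = 20
AB =
[       33       -23 ]
[      -28        20 ]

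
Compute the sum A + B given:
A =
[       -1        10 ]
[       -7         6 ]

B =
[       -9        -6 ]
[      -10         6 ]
A + B =
[      -10         4 ]
[      -17        12 ]

Matrix addition is elementwise: (A+B)[i][j] = A[i][j] + B[i][j].
  (A+B)[0][0] = (-1) + (-9) = -10
  (A+B)[0][1] = (10) + (-6) = 4
  (A+B)[1][0] = (-7) + (-10) = -17
  (A+B)[1][1] = (6) + (6) = 12
A + B =
[      -10         4 ]
[      -17        12 ]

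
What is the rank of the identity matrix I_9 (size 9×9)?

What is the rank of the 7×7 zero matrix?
rank(I_9) = 9, rank(0) = 0

The identity I_9 has 9 columns that are the standard basis vectors e_1, …, e_9. These are linearly independent, so all 9 columns are pivots and rank(I_9) = 9.
The 7×7 zero matrix has every entry zero, so every row is the zero row and there are no pivots; rank(0) = 0.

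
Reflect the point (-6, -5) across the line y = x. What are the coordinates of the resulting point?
(-5, -6)

Reflection across line y = x: (-6, -5) → (-5, -6)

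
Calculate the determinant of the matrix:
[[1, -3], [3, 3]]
12

For a 2×2 matrix [[a, b], [c, d]], det = ad - bc
det = (1)(3) - (-3)(3) = 3 - -9 = 12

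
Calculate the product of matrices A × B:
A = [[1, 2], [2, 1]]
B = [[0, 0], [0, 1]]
[[0, 2], [0, 1]]

Matrix multiplication:
C[0][0] = 1×0 + 2×0 = 0
C[0][1] = 1×0 + 2×1 = 2
C[1][0] = 2×0 + 1×0 = 0
C[1][1] = 2×0 + 1×1 = 1
Result: [[0, 2], [0, 1]]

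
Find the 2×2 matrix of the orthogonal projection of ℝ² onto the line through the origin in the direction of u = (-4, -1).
[[16/17, 4/17], [4/17, 1/17]]

The orthogonal projection onto the line spanned by a nonzero vector u = (a, b) has matrix P = (u uᵀ) / (uᵀ u) = (1/(a² + b²)) · [[a², ab], [ab, b²]].
Here u = (-4, -1), so a² + b² = 16 + 1 = 17.
P = (1/17) · [[16, 4], [4, 1]] = [[16/17, 4/17], [4/17, 1/17]].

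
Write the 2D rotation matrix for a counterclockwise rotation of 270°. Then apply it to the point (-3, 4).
R = [[0, 1], [-1, 0]]; R·(-3, 4) = (4, 3)

Rotation matrix formula: R(θ) = [[cos θ, -sin θ], [sin θ, cos θ]]
For θ = 270°:
cos(270°) = 0
sin(270°) = -1
R = [[0, 1], [-1, 0]]
Apply to (-3, 4): [0·-3 + (1)·4, -1·-3 + 0·4] = (4, 3)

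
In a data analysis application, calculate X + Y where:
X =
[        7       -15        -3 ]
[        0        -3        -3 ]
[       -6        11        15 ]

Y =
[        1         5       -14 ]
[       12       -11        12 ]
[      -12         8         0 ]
X + Y =
[        8       -10       -17 ]
[       12       -14         9 ]
[      -18        19        15 ]

Matrix addition is elementwise: (X+Y)[i][j] = X[i][j] + Y[i][j].
  (X+Y)[0][0] = (7) + (1) = 8
  (X+Y)[0][1] = (-15) + (5) = -10
  (X+Y)[0][2] = (-3) + (-14) = -17
  (X+Y)[1][0] = (0) + (12) = 12
  (X+Y)[1][1] = (-3) + (-11) = -14
  (X+Y)[1][2] = (-3) + (12) = 9
  (X+Y)[2][0] = (-6) + (-12) = -18
  (X+Y)[2][1] = (11) + (8) = 19
  (X+Y)[2][2] = (15) + (0) = 15
X + Y =
[        8       -10       -17 ]
[       12       -14         9 ]
[      -18        19        15 ]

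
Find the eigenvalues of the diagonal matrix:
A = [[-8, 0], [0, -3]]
λ₁ = -8, λ₂ = -3

The characteristic polynomial of A is det(A - λI) = (-8 - λ)(-3 - λ) = 0.
The roots are λ = -8 and λ = -3, so the eigenvalues are the diagonal entries.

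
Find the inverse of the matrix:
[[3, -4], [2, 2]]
[[1/7, 2/7], [-1/7, 3/14]]

For [[a,b],[c,d]], inverse = (1/det)·[[d,-b],[-c,a]]
det = 3·2 - -4·2 = 14
Inverse = (1/14)·[[2, 4], [-2, 3]]
        = [[1/7, 2/7], [-1/7, 3/14]]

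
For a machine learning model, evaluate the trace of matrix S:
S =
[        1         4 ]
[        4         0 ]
tr(S) = 1 + 0 = 1

The trace of a square matrix is the sum of its diagonal entries.
Diagonal entries of S: S[0][0] = 1, S[1][1] = 0.
tr(S) = 1 + 0 = 1.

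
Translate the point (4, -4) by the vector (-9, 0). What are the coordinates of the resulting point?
(-5, -4)

Translation by (-9, 0):
x' = 4 + -9 = -5
y' = -4 + 0 = -4
Homogeneous matrix: [[1, 0, -9], [0, 1, 0], [0, 0, 1]]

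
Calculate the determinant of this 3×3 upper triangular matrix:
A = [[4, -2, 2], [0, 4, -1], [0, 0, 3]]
48

The determinant of a triangular matrix is the product of its diagonal entries (the off-diagonal entries above the diagonal do not affect it).
det(A) = (4) * (4) * (3) = 48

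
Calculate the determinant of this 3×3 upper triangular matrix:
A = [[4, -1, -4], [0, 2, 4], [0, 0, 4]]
32

The determinant of a triangular matrix is the product of its diagonal entries (the off-diagonal entries above the diagonal do not affect it).
det(A) = (4) * (2) * (4) = 32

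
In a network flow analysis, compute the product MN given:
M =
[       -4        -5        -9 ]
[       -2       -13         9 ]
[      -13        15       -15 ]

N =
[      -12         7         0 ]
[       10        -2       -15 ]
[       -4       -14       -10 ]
MN =
[       34       108       165 ]
[     -142      -114       105 ]
[      366        89       -75 ]

Matrix multiplication: (MN)[i][j] = sum over k of M[i][k] * N[k][j].
  (MN)[0][0] = (-4)*(-12) + (-5)*(10) + (-9)*(-4) = 34
  (MN)[0][1] = (-4)*(7) + (-5)*(-2) + (-9)*(-14) = 108
  (MN)[0][2] = (-4)*(0) + (-5)*(-15) + (-9)*(-10) = 165
  (MN)[1][0] = (-2)*(-12) + (-13)*(10) + (9)*(-4) = -142
  (MN)[1][1] = (-2)*(7) + (-13)*(-2) + (9)*(-14) = -114
  (MN)[1][2] = (-2)*(0) + (-13)*(-15) + (9)*(-10) = 105
  (MN)[2][0] = (-13)*(-12) + (15)*(10) + (-15)*(-4) = 366
  (MN)[2][1] = (-13)*(7) + (15)*(-2) + (-15)*(-14) = 89
  (MN)[2][2] = (-13)*(0) + (15)*(-15) + (-15)*(-10) = -75
MN =
[       34       108       165 ]
[     -142      -114       105 ]
[      366        89       -75 ]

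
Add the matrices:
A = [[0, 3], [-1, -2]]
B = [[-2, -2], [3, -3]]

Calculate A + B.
[[-2, 1], [2, -5]]

Add corresponding elements:
(0)+(-2)=-2
(3)+(-2)=1
(-1)+(3)=2
(-2)+(-3)=-5
A + B = [[-2, 1], [2, -5]]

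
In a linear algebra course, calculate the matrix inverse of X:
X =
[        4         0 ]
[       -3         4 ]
det(X) = 16
X⁻¹ =
[      1/4         0 ]
[     3/16       1/4 ]

For a 2×2 matrix X = [[a, b], [c, d]] with det(X) ≠ 0, X⁻¹ = (1/det(X)) * [[d, -b], [-c, a]].
det(X) = (4)*(4) - (0)*(-3) = 16 - 0 = 16.
X⁻¹ = (1/16) * [[4, 0], [3, 4]].
Dividing each entry by 16 and reducing:
X⁻¹ =
[      1/4         0 ]
[     3/16       1/4 ]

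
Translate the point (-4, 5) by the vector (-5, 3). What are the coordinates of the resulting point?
(-9, 8)

Translation by (-5, 3):
x' = -4 + -5 = -9
y' = 5 + 3 = 8
Homogeneous matrix: [[1, 0, -5], [0, 1, 3], [0, 0, 1]]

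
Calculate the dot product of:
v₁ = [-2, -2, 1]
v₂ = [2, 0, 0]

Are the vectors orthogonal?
-4, No

The dot product is the sum of products of corresponding components.
v₁·v₂ = (-2)*(2) + (-2)*(0) + (1)*(0) = -4 + 0 + 0 = -4.
Two vectors are orthogonal iff their dot product is 0; here the dot product is -4, so the vectors are not orthogonal.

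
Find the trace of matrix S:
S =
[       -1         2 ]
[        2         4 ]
tr(S) = -1 + 4 = 3

The trace of a square matrix is the sum of its diagonal entries.
Diagonal entries of S: S[0][0] = -1, S[1][1] = 4.
tr(S) = -1 + 4 = 3.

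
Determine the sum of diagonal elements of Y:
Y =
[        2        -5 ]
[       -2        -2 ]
tr(Y) = 2 - 2 = 0

The trace of a square matrix is the sum of its diagonal entries.
Diagonal entries of Y: Y[0][0] = 2, Y[1][1] = -2.
tr(Y) = 2 - 2 = 0.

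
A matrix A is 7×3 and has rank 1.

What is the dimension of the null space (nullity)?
2

The rank-nullity theorem for an m×n matrix states:
rank(A) + nullity(A) = n (the number of columns).
Here n = 3 and rank(A) = 1, so nullity(A) = 3 - 1 = 2.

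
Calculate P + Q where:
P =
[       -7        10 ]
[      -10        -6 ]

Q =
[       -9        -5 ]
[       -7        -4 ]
P + Q =
[      -16         5 ]
[      -17       -10 ]

Matrix addition is elementwise: (P+Q)[i][j] = P[i][j] + Q[i][j].
  (P+Q)[0][0] = (-7) + (-9) = -16
  (P+Q)[0][1] = (10) + (-5) = 5
  (P+Q)[1][0] = (-10) + (-7) = -17
  (P+Q)[1][1] = (-6) + (-4) = -10
P + Q =
[      -16         5 ]
[      -17       -10 ]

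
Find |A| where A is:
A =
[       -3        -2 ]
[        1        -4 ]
det(A) = 14

For a 2×2 matrix [[a, b], [c, d]], det = a*d - b*c.
det(A) = (-3)*(-4) - (-2)*(1) = 12 + 2 = 14.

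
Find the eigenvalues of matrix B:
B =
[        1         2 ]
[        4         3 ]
λ = -1, 5

Solve det(B - λI) = 0. For a 2×2 matrix the characteristic equation is λ² - (trace)λ + det = 0.
trace(B) = a + d = 1 + 3 = 4.
det(B) = a*d - b*c = (1)*(3) - (2)*(4) = 3 - 8 = -5.
Characteristic equation: λ² - (4)λ + (-5) = 0.
Discriminant = (4)² - 4*(-5) = 16 + 20 = 36.
λ = (4 ± √36) / 2 = (4 ± 6) / 2 = -1, 5.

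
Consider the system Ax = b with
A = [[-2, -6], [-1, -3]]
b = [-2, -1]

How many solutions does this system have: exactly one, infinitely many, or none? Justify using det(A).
Infinitely many solutions

det(A) = (-2)*(-3) - (-6)*(-1) = 0, so A is singular (column 2 is 3 times column 1).
b = [-2, -1] = 1 * column 1 of A, so b lies in the column space of A.
A singular matrix whose right-hand side is in its column space gives a 1-parameter family of solutions — infinitely many.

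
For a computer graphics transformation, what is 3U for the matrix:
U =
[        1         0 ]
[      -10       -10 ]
3U =
[        3         0 ]
[      -30       -30 ]

Scalar multiplication is elementwise: (3U)[i][j] = 3 * U[i][j].
  (3U)[0][0] = 3 * (1) = 3
  (3U)[0][1] = 3 * (0) = 0
  (3U)[1][0] = 3 * (-10) = -30
  (3U)[1][1] = 3 * (-10) = -30
3U =
[        3         0 ]
[      -30       -30 ]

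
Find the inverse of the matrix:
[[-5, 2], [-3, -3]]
[[-1/7, -2/21], [1/7, -5/21]]

For [[a,b],[c,d]], inverse = (1/det)·[[d,-b],[-c,a]]
det = -5·-3 - 2·-3 = 21
Inverse = (1/21)·[[-3, -2], [3, -5]]
        = [[-1/7, -2/21], [1/7, -5/21]]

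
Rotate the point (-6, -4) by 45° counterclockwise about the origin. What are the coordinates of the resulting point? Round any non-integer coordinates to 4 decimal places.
(-1.4142, -7.0711)

Rotation matrix R(θ) = [[cos θ, -sin θ], [sin θ, cos θ]]; for θ = 45°:
R = [[√2/2, -√2/2], [√2/2, √2/2]]
Result: R × [-6, -4]ᵀ = [√2/2·-6 + (-√2/2)·-4, √2/2·-6 + (√2/2)·-4]ᵀ = (-1.4142, -7.0711)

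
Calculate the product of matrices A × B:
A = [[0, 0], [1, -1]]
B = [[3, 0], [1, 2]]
[[0, 0], [2, -2]]

Matrix multiplication:
C[0][0] = 0×3 + 0×1 = 0
C[0][1] = 0×0 + 0×2 = 0
C[1][0] = 1×3 + -1×1 = 2
C[1][1] = 1×0 + -1×2 = -2
Result: [[0, 0], [2, -2]]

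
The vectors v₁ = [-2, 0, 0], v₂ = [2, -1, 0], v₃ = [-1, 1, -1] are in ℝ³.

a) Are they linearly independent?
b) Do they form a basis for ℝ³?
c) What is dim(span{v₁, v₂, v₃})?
Yes independent, yes basis, dim = 3

Stack v₁, v₂, v₃ as rows of a 3×3 matrix.
[[-2, 0, 0]; [2, -1, 0]; [-1, 1, -1]] is already lower triangular with nonzero diagonal entries (-2, -1, -1), so its determinant is the product of the diagonal entries, det = (-2)·(-1)·(-1) = -2 ≠ 0, and the rows are linearly independent.
Three linearly independent vectors in ℝ³ form a basis for ℝ³, so dim(span{v₁,v₂,v₃}) = 3.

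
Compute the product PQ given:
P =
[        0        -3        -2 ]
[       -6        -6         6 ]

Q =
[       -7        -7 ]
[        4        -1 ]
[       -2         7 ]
PQ =
[       -8       -11 ]
[        6        90 ]

Matrix multiplication: (PQ)[i][j] = sum over k of P[i][k] * Q[k][j].
  (PQ)[0][0] = (0)*(-7) + (-3)*(4) + (-2)*(-2) = -8
  (PQ)[0][1] = (0)*(-7) + (-3)*(-1) + (-2)*(7) = -11
  (PQ)[1][0] = (-6)*(-7) + (-6)*(4) + (6)*(-2) = 6
  (PQ)[1][1] = (-6)*(-7) + (-6)*(-1) + (6)*(7) = 90
PQ =
[       -8       -11 ]
[        6        90 ]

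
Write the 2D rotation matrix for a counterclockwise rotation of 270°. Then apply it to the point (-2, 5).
R = [[0, 1], [-1, 0]]; R·(-2, 5) = (5, 2)

Rotation matrix formula: R(θ) = [[cos θ, -sin θ], [sin θ, cos θ]]
For θ = 270°:
cos(270°) = 0
sin(270°) = -1
R = [[0, 1], [-1, 0]]
Apply to (-2, 5): [0·-2 + (1)·5, -1·-2 + 0·5] = (5, 2)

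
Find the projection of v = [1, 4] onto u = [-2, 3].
[-20/13, 30/13]

The projection of v onto u is proj_u(v) = ((v·u) / (u·u)) · u.
v·u = (1)*(-2) + (4)*(3) = 10.
u·u = (-2)*(-2) + (3)*(3) = 13.
coefficient = 10 / 13 = 10/13.
proj_u(v) = 10/13 · [-2, 3] = [-20/13, 30/13].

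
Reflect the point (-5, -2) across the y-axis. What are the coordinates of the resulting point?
(5, -2)

Reflection across y-axis: (-5, -2) → (5, -2)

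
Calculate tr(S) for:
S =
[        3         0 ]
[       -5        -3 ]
tr(S) = 3 - 3 = 0

The trace of a square matrix is the sum of its diagonal entries.
Diagonal entries of S: S[0][0] = 3, S[1][1] = -3.
tr(S) = 3 - 3 = 0.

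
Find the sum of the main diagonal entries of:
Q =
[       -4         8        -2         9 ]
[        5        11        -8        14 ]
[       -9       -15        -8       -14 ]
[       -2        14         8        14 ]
tr(Q) = -4 + 11 - 8 + 14 = 13

The trace of a square matrix is the sum of its diagonal entries.
Diagonal entries of Q: Q[0][0] = -4, Q[1][1] = 11, Q[2][2] = -8, Q[3][3] = 14.
tr(Q) = -4 + 11 - 8 + 14 = 13.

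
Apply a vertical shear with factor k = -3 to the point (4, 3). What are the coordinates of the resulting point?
(4, -9)

Shear matrix for vertical shear with factor k = -3:
[[1, 0], [-3, 1]]
Result: (4, 3) → (4, -9)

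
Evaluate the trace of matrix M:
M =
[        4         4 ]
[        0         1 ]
tr(M) = 4 + 1 = 5

The trace of a square matrix is the sum of its diagonal entries.
Diagonal entries of M: M[0][0] = 4, M[1][1] = 1.
tr(M) = 4 + 1 = 5.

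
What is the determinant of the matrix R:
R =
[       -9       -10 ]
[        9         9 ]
det(R) = 9

For a 2×2 matrix [[a, b], [c, d]], det = a*d - b*c.
det(R) = (-9)*(9) - (-10)*(9) = -81 + 90 = 9.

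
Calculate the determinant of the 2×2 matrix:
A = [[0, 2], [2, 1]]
-4

For A = [[a, b], [c, d]], det(A) = a*d - b*c.
det(A) = (0)*(1) - (2)*(2) = 0 - 4 = -4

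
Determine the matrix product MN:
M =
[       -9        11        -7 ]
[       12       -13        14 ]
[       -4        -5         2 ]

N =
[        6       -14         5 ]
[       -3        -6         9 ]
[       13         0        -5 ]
MN =
[     -178        60        89 ]
[      293       -90      -127 ]
[       17        86       -75 ]

Matrix multiplication: (MN)[i][j] = sum over k of M[i][k] * N[k][j].
  (MN)[0][0] = (-9)*(6) + (11)*(-3) + (-7)*(13) = -178
  (MN)[0][1] = (-9)*(-14) + (11)*(-6) + (-7)*(0) = 60
  (MN)[0][2] = (-9)*(5) + (11)*(9) + (-7)*(-5) = 89
  (MN)[1][0] = (12)*(6) + (-13)*(-3) + (14)*(13) = 293
  (MN)[1][1] = (12)*(-14) + (-13)*(-6) + (14)*(0) = -90
  (MN)[1][2] = (12)*(5) + (-13)*(9) + (14)*(-5) = -127
  (MN)[2][0] = (-4)*(6) + (-5)*(-3) + (2)*(13) = 17
  (MN)[2][1] = (-4)*(-14) + (-5)*(-6) + (2)*(0) = 86
  (MN)[2][2] = (-4)*(5) + (-5)*(9) + (2)*(-5) = -75
MN =
[     -178        60        89 ]
[      293       -90      -127 ]
[       17        86       -75 ]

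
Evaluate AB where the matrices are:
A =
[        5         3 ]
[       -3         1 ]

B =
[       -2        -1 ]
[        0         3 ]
AB =
[      -10         4 ]
[        6         6 ]

Matrix multiplication: (AB)[i][j] = sum over k of A[i][k] * B[k][j].
  (AB)[0][0] = (5)*(-2) + (3)*(0) = -10
  (AB)[0][1] = (5)*(-1) + (3)*(3) = 4
  (AB)[1][0] = (-3)*(-2) + (1)*(0) = 6
  (AB)[1][1] = (-3)*(-1) + (1)*(3) = 6
AB =
[      -10         4 ]
[        6         6 ]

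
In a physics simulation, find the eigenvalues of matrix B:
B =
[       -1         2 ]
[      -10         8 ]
λ = 3, 4

Solve det(B - λI) = 0. For a 2×2 matrix the characteristic equation is λ² - (trace)λ + det = 0.
trace(B) = a + d = -1 + 8 = 7.
det(B) = a*d - b*c = (-1)*(8) - (2)*(-10) = -8 + 20 = 12.
Characteristic equation: λ² - (7)λ + (12) = 0.
Discriminant = (7)² - 4*(12) = 49 - 48 = 1.
λ = (7 ± √1) / 2 = (7 ± 1) / 2 = 3, 4.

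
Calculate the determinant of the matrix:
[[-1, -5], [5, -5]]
30

For a 2×2 matrix [[a, b], [c, d]], det = ad - bc
det = (-1)(-5) - (-5)(5) = 5 - -25 = 30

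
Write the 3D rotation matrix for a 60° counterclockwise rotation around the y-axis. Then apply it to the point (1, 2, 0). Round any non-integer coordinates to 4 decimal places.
R = [[1/2, 0, √3/2], [0, 1, 0], [-√3/2, 0, 1/2]]; R·(1, 2, 0) = (0.5000, 2.0000, -0.8660)

Rotation matrix for 60° around y-axis:
cos(60°) = 1/2, sin(60°) = √3/2
R = [[1/2, 0, √3/2], [0, 1, 0], [-√3/2, 0, 1/2]]
Apply to (1, 2, 0): R·[1, 2, 0]ᵀ = (0.5000, 2.0000, -0.8660)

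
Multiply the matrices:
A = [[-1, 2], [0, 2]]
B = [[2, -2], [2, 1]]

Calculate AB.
[[2, 4], [4, 2]]

Each entry (i,j) of AB = sum over k of A[i][k]*B[k][j].
(AB)[0][0] = (-1)*(2) + (2)*(2) = 2
(AB)[0][1] = (-1)*(-2) + (2)*(1) = 4
(AB)[1][0] = (0)*(2) + (2)*(2) = 4
(AB)[1][1] = (0)*(-2) + (2)*(1) = 2
AB = [[2, 4], [4, 2]]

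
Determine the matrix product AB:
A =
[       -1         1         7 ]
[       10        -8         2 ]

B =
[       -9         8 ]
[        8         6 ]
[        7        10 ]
AB =
[       66        68 ]
[     -140        52 ]

Matrix multiplication: (AB)[i][j] = sum over k of A[i][k] * B[k][j].
  (AB)[0][0] = (-1)*(-9) + (1)*(8) + (7)*(7) = 66
  (AB)[0][1] = (-1)*(8) + (1)*(6) + (7)*(10) = 68
  (AB)[1][0] = (10)*(-9) + (-8)*(8) + (2)*(7) = -140
  (AB)[1][1] = (10)*(8) + (-8)*(6) + (2)*(10) = 52
AB =
[       66        68 ]
[     -140        52 ]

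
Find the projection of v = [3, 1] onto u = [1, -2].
[1/5, -2/5]

The projection of v onto u is proj_u(v) = ((v·u) / (u·u)) · u.
v·u = (3)*(1) + (1)*(-2) = 1.
u·u = (1)*(1) + (-2)*(-2) = 5.
coefficient = 1 / 5 = 1/5.
proj_u(v) = 1/5 · [1, -2] = [1/5, -2/5].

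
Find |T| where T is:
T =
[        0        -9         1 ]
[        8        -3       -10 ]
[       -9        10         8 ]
det(T) = -181

Expand along row 0 (cofactor expansion): det(T) = a*(e*i - f*h) - b*(d*i - f*g) + c*(d*h - e*g), where the 3×3 is [[a, b, c], [d, e, f], [g, h, i]].
Minor M_00 = (-3)*(8) - (-10)*(10) = -24 + 100 = 76.
Minor M_01 = (8)*(8) - (-10)*(-9) = 64 - 90 = -26.
Minor M_02 = (8)*(10) - (-3)*(-9) = 80 - 27 = 53.
det(T) = (0)*(76) - (-9)*(-26) + (1)*(53) = 0 - 234 + 53 = -181.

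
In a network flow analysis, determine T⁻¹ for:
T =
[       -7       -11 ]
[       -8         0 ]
det(T) = -88
T⁻¹ =
[        0      -1/8 ]
[    -1/11      7/88 ]

For a 2×2 matrix T = [[a, b], [c, d]] with det(T) ≠ 0, T⁻¹ = (1/det(T)) * [[d, -b], [-c, a]].
det(T) = (-7)*(0) - (-11)*(-8) = 0 - 88 = -88.
T⁻¹ = (1/-88) * [[0, 11], [8, -7]].
Dividing each entry by -88 and reducing:
T⁻¹ =
[        0      -1/8 ]
[    -1/11      7/88 ]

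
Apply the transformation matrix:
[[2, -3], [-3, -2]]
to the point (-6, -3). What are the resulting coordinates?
(-3, 24)

Matrix multiplication:
[[2, -3], [-3, -2]] × [-6, -3]ᵀ
= [2×-6 + -3×-3, -3×-6 + -2×-3]ᵀ
= [-3.0000, 24.0000]ᵀ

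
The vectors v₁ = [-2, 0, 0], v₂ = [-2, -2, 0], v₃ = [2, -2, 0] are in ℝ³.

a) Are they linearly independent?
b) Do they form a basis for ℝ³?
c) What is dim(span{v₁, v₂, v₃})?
Not independent, not a basis, dim(span) = 2

Check whether v₃ can be written as a linear combination of v₁ and v₂.
v₃ = (-2)·v₁ + (1)·v₂ = [2, -2, 0], so the three vectors are linearly dependent.
Thus they do not form a basis for ℝ³, and dim(span{v₁, v₂, v₃}) = 2 (spanned by v₁ and v₂).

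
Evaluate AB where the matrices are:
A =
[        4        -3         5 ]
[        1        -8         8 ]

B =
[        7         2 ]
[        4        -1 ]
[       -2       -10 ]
AB =
[        6       -39 ]
[      -41       -70 ]

Matrix multiplication: (AB)[i][j] = sum over k of A[i][k] * B[k][j].
  (AB)[0][0] = (4)*(7) + (-3)*(4) + (5)*(-2) = 6
  (AB)[0][1] = (4)*(2) + (-3)*(-1) + (5)*(-10) = -39
  (AB)[1][0] = (1)*(7) + (-8)*(4) + (8)*(-2) = -41
  (AB)[1][1] = (1)*(2) + (-8)*(-1) + (8)*(-10) = -70
AB =
[        6       -39 ]
[      -41       -70 ]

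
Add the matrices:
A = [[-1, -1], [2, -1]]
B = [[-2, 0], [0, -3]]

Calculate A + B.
[[-3, -1], [2, -4]]

Add corresponding elements:
(-1)+(-2)=-3
(-1)+(0)=-1
(2)+(0)=2
(-1)+(-3)=-4
A + B = [[-3, -1], [2, -4]]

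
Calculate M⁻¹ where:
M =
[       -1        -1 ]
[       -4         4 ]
det(M) = -8
M⁻¹ =
[     -1/2      -1/8 ]
[     -1/2       1/8 ]

For a 2×2 matrix M = [[a, b], [c, d]] with det(M) ≠ 0, M⁻¹ = (1/det(M)) * [[d, -b], [-c, a]].
det(M) = (-1)*(4) - (-1)*(-4) = -4 - 4 = -8.
M⁻¹ = (1/-8) * [[4, 1], [4, -1]].
Dividing each entry by -8 and reducing:
M⁻¹ =
[     -1/2      -1/8 ]
[     -1/2       1/8 ]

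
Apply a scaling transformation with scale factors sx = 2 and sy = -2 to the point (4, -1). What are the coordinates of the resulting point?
(8, 2)

Scaling matrix:
[[2, 0], [0, -2]]
Result: (4 × 2, -1 × -2) = (8, 2)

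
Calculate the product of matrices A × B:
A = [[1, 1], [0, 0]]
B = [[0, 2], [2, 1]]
[[2, 3], [0, 0]]

Matrix multiplication:
C[0][0] = 1×0 + 1×2 = 2
C[0][1] = 1×2 + 1×1 = 3
C[1][0] = 0×0 + 0×2 = 0
C[1][1] = 0×2 + 0×1 = 0
Result: [[2, 3], [0, 0]]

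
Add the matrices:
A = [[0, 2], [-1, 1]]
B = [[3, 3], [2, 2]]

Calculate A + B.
[[3, 5], [1, 3]]

Add corresponding elements:
(0)+(3)=3
(2)+(3)=5
(-1)+(2)=1
(1)+(2)=3
A + B = [[3, 5], [1, 3]]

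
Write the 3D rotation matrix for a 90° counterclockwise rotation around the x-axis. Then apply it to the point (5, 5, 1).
R = [[1, 0, 0], [0, 0, -1], [0, 1, 0]]; R·(5, 5, 1) = (5, -1, 5)

Rotation matrix for 90° around x-axis:
cos(90°) = 0, sin(90°) = 1
R = [[1, 0, 0], [0, 0, -1], [0, 1, 0]]
Apply to (5, 5, 1): R·[5, 5, 1]ᵀ = (5, -1, 5)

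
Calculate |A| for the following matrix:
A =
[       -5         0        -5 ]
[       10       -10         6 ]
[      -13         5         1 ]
det(A) = 600

Expand along row 0 (cofactor expansion): det(A) = a*(e*i - f*h) - b*(d*i - f*g) + c*(d*h - e*g), where the 3×3 is [[a, b, c], [d, e, f], [g, h, i]].
Minor M_00 = (-10)*(1) - (6)*(5) = -10 - 30 = -40.
Minor M_01 = (10)*(1) - (6)*(-13) = 10 + 78 = 88.
Minor M_02 = (10)*(5) - (-10)*(-13) = 50 - 130 = -80.
det(A) = (-5)*(-40) - (0)*(88) + (-5)*(-80) = 200 + 0 + 400 = 600.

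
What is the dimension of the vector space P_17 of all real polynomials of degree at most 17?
Dimension = 18

A polynomial of degree at most 17 can be written as a₀ + a₁x + a₂x² + … + a_17x^17, with 18 free coefficients a₀, …, a_17.
The set {1, x, x², …, x^17} is a basis: it spans P_17 (every such polynomial is a linear combination of these) and is linearly independent (a polynomial is zero iff all its coefficients are zero).
Therefore dim(P_17) = 17 + 1 = 18.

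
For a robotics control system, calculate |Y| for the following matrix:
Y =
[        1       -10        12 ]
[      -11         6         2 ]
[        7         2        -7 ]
det(Y) = -184

Expand along row 0 (cofactor expansion): det(Y) = a*(e*i - f*h) - b*(d*i - f*g) + c*(d*h - e*g), where the 3×3 is [[a, b, c], [d, e, f], [g, h, i]].
Minor M_00 = (6)*(-7) - (2)*(2) = -42 - 4 = -46.
Minor M_01 = (-11)*(-7) - (2)*(7) = 77 - 14 = 63.
Minor M_02 = (-11)*(2) - (6)*(7) = -22 - 42 = -64.
det(Y) = (1)*(-46) - (-10)*(63) + (12)*(-64) = -46 + 630 - 768 = -184.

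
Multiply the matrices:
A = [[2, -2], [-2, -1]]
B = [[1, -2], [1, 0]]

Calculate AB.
[[0, -4], [-3, 4]]

Each entry (i,j) of AB = sum over k of A[i][k]*B[k][j].
(AB)[0][0] = (2)*(1) + (-2)*(1) = 0
(AB)[0][1] = (2)*(-2) + (-2)*(0) = -4
(AB)[1][0] = (-2)*(1) + (-1)*(1) = -3
(AB)[1][1] = (-2)*(-2) + (-1)*(0) = 4
AB = [[0, -4], [-3, 4]]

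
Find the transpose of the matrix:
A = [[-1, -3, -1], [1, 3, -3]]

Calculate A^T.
[[-1, 1], [-3, 3], [-1, -3]]

The transpose sends entry (i,j) to (j,i); rows become columns.
Row 0 of A: [-1, -3, -1] -> column 0 of A^T.
Row 1 of A: [1, 3, -3] -> column 1 of A^T.
A^T = [[-1, 1], [-3, 3], [-1, -3]]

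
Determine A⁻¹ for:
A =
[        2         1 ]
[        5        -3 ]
det(A) = -11
A⁻¹ =
[     3/11      1/11 ]
[     5/11     -2/11 ]

For a 2×2 matrix A = [[a, b], [c, d]] with det(A) ≠ 0, A⁻¹ = (1/det(A)) * [[d, -b], [-c, a]].
det(A) = (2)*(-3) - (1)*(5) = -6 - 5 = -11.
A⁻¹ = (1/-11) * [[-3, -1], [-5, 2]].
Dividing each entry by -11 and reducing:
A⁻¹ =
[     3/11      1/11 ]
[     5/11     -2/11 ]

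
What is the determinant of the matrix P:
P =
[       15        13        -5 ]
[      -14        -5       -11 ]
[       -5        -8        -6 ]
det(P) = -1682

Expand along row 0 (cofactor expansion): det(P) = a*(e*i - f*h) - b*(d*i - f*g) + c*(d*h - e*g), where the 3×3 is [[a, b, c], [d, e, f], [g, h, i]].
Minor M_00 = (-5)*(-6) - (-11)*(-8) = 30 - 88 = -58.
Minor M_01 = (-14)*(-6) - (-11)*(-5) = 84 - 55 = 29.
Minor M_02 = (-14)*(-8) - (-5)*(-5) = 112 - 25 = 87.
det(P) = (15)*(-58) - (13)*(29) + (-5)*(87) = -870 - 377 - 435 = -1682.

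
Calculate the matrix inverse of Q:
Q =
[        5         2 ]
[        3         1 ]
det(Q) = -1
Q⁻¹ =
[       -1         2 ]
[        3        -5 ]

For a 2×2 matrix Q = [[a, b], [c, d]] with det(Q) ≠ 0, Q⁻¹ = (1/det(Q)) * [[d, -b], [-c, a]].
det(Q) = (5)*(1) - (2)*(3) = 5 - 6 = -1.
Q⁻¹ = (1/-1) * [[1, -2], [-3, 5]].
Dividing each entry by -1 and reducing:
Q⁻¹ =
[       -1         2 ]
[        3        -5 ]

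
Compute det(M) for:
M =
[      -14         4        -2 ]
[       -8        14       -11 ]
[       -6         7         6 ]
det(M) = -1854

Expand along row 0 (cofactor expansion): det(M) = a*(e*i - f*h) - b*(d*i - f*g) + c*(d*h - e*g), where the 3×3 is [[a, b, c], [d, e, f], [g, h, i]].
Minor M_00 = (14)*(6) - (-11)*(7) = 84 + 77 = 161.
Minor M_01 = (-8)*(6) - (-11)*(-6) = -48 - 66 = -114.
Minor M_02 = (-8)*(7) - (14)*(-6) = -56 + 84 = 28.
det(M) = (-14)*(161) - (4)*(-114) + (-2)*(28) = -2254 + 456 - 56 = -1854.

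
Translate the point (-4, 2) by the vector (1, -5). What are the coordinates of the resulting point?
(-3, -3)

Translation by (1, -5):
x' = -4 + 1 = -3
y' = 2 + -5 = -3
Homogeneous matrix: [[1, 0, 1], [0, 1, -5], [0, 0, 1]]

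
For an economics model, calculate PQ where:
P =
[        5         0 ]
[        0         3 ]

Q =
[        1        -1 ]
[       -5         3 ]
PQ =
[        5        -5 ]
[      -15         9 ]

Matrix multiplication: (PQ)[i][j] = sum over k of P[i][k] * Q[k][j].
  (PQ)[0][0] = (5)*(1) + (0)*(-5) = 5
  (PQ)[0][1] = (5)*(-1) + (0)*(3) = -5
  (PQ)[1][0] = (0)*(1) + (3)*(-5) = -15
  (PQ)[1][1] = (0)*(-1) + (3)*(3) = 9
PQ =
[        5        -5 ]
[      -15         9 ]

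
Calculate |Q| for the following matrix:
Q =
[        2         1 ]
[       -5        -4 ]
det(Q) = -3

For a 2×2 matrix [[a, b], [c, d]], det = a*d - b*c.
det(Q) = (2)*(-4) - (1)*(-5) = -8 + 5 = -3.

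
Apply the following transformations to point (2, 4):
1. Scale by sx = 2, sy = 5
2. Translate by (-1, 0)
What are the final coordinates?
(3, 20)

Step 1: Scale (2, 4) by (sx, sy) = (2, 5) → (4, 20)
Step 2: Translate by (-1, 0) → (3, 20)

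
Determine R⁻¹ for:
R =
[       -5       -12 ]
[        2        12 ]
det(R) = -36
R⁻¹ =
[     -1/3      -1/3 ]
[     1/18      5/36 ]

For a 2×2 matrix R = [[a, b], [c, d]] with det(R) ≠ 0, R⁻¹ = (1/det(R)) * [[d, -b], [-c, a]].
det(R) = (-5)*(12) - (-12)*(2) = -60 + 24 = -36.
R⁻¹ = (1/-36) * [[12, 12], [-2, -5]].
Dividing each entry by -36 and reducing:
R⁻¹ =
[     -1/3      -1/3 ]
[     1/18      5/36 ]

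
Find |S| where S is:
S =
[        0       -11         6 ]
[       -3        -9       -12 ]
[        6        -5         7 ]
det(S) = 975

Expand along row 0 (cofactor expansion): det(S) = a*(e*i - f*h) - b*(d*i - f*g) + c*(d*h - e*g), where the 3×3 is [[a, b, c], [d, e, f], [g, h, i]].
Minor M_00 = (-9)*(7) - (-12)*(-5) = -63 - 60 = -123.
Minor M_01 = (-3)*(7) - (-12)*(6) = -21 + 72 = 51.
Minor M_02 = (-3)*(-5) - (-9)*(6) = 15 + 54 = 69.
det(S) = (0)*(-123) - (-11)*(51) + (6)*(69) = 0 + 561 + 414 = 975.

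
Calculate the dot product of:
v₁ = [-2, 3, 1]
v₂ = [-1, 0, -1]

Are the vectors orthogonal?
1, No

The dot product is the sum of products of corresponding components.
v₁·v₂ = (-2)*(-1) + (3)*(0) + (1)*(-1) = 2 + 0 - 1 = 1.
Two vectors are orthogonal iff their dot product is 0; here the dot product is 1, so the vectors are not orthogonal.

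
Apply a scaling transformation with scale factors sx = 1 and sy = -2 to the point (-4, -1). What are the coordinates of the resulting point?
(-4, 2)

Scaling matrix:
[[1, 0], [0, -2]]
Result: (-4 × 1, -1 × -2) = (-4, 2)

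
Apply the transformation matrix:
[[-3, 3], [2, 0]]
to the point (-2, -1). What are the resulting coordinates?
(3, -4)

Matrix multiplication:
[[-3, 3], [2, 0]] × [-2, -1]ᵀ
= [-3×-2 + 3×-1, 2×-2 + 0×-1]ᵀ
= [3.0000, -4.0000]ᵀ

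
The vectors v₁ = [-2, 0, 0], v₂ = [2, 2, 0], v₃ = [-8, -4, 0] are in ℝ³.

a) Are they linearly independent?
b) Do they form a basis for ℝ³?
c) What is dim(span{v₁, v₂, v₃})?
Not independent, not a basis, dim(span) = 2

Check whether v₃ can be written as a linear combination of v₁ and v₂.
v₃ = (2)·v₁ + (-2)·v₂ = [-8, -4, 0], so the three vectors are linearly dependent.
Thus they do not form a basis for ℝ³, and dim(span{v₁, v₂, v₃}) = 2 (spanned by v₁ and v₂).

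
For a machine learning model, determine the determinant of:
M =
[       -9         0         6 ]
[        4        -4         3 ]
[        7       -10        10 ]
det(M) = 18

Expand along row 0 (cofactor expansion): det(M) = a*(e*i - f*h) - b*(d*i - f*g) + c*(d*h - e*g), where the 3×3 is [[a, b, c], [d, e, f], [g, h, i]].
Minor M_00 = (-4)*(10) - (3)*(-10) = -40 + 30 = -10.
Minor M_01 = (4)*(10) - (3)*(7) = 40 - 21 = 19.
Minor M_02 = (4)*(-10) - (-4)*(7) = -40 + 28 = -12.
det(M) = (-9)*(-10) - (0)*(19) + (6)*(-12) = 90 + 0 - 72 = 18.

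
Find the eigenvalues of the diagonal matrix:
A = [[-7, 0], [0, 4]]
λ₁ = -7, λ₂ = 4

The characteristic polynomial of A is det(A - λI) = (-7 - λ)(4 - λ) = 0.
The roots are λ = -7 and λ = 4, so the eigenvalues are the diagonal entries.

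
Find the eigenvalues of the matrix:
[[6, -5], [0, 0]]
λ = 0 and λ = 6

Characteristic equation: det(A - λI) = 0
λ² - (trace)λ + (det) = 0
λ² - (6)λ + (0) = 0
λ² - 6λ + 0 = 0
Solving: λ = 0, 6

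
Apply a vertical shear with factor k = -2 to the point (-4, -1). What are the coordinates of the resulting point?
(-4, 7)

Shear matrix for vertical shear with factor k = -2:
[[1, 0], [-2, 1]]
Result: (-4, -1) → (-4, 7)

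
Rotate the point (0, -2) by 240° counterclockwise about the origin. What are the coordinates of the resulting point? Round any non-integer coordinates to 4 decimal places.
(-1.7321, 1.0000)

Rotation matrix R(θ) = [[cos θ, -sin θ], [sin θ, cos θ]]; for θ = 240°:
R = [[-1/2, √3/2], [-√3/2, -1/2]]
Result: R × [0, -2]ᵀ = [-1/2·0 + (√3/2)·-2, -√3/2·0 + (-1/2)·-2]ᵀ = (-1.7321, 1.0000)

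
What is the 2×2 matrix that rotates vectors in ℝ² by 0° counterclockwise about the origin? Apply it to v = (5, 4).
R = [[1, 0], [0, 1]]; R·v = (5, 4)

A counterclockwise rotation by angle θ in ℝ² has matrix R(θ) = [[cos θ, -sin θ], [sin θ, cos θ]].
For θ = 0°: cos θ = 1, sin θ = 0.
R(0°) = [[1, 0], [0, 1]].
R·v = [1·5 + (0)·4, 0·5 + 1·4] = (5, 4).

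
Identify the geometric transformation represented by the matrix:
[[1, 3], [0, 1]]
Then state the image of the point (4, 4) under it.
horizontal shear with factor 3; image of (4, 4) is (16, 4)

The matrix [[1, k], [0, 1]] sends (x, y) to (x + 3y, y), leaving the y-coordinate fixed: a horizontal shear.
The matrix [[1, 3], [0, 1]] represents: horizontal shear with factor 3.
Applying it to (4, 4): [1·4 + 3·4, 0·4 + 1·4] = (16, 4).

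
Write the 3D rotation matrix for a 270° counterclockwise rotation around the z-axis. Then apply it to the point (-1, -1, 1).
R = [[0, 1, 0], [-1, 0, 0], [0, 0, 1]]; R·(-1, -1, 1) = (-1, 1, 1)

Rotation matrix for 270° around z-axis:
cos(270°) = 0, sin(270°) = -1
R = [[0, 1, 0], [-1, 0, 0], [0, 0, 1]]
Apply to (-1, -1, 1): R·[-1, -1, 1]ᵀ = (-1, 1, 1)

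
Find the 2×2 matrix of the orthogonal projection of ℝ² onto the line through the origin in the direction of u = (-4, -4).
[[1/2, 1/2], [1/2, 1/2]]

The orthogonal projection onto the line spanned by a nonzero vector u = (a, b) has matrix P = (u uᵀ) / (uᵀ u) = (1/(a² + b²)) · [[a², ab], [ab, b²]].
Here u = (-4, -4), so a² + b² = 16 + 16 = 32.
P = (1/32) · [[16, 16], [16, 16]] = [[1/2, 1/2], [1/2, 1/2]].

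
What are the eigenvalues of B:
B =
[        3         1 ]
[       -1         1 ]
λ = 2, 2

Solve det(B - λI) = 0. For a 2×2 matrix the characteristic equation is λ² - (trace)λ + det = 0.
trace(B) = a + d = 3 + 1 = 4.
det(B) = a*d - b*c = (3)*(1) - (1)*(-1) = 3 + 1 = 4.
Characteristic equation: λ² - (4)λ + (4) = 0.
Discriminant = (4)² - 4*(4) = 16 - 16 = 0.
λ = (4 ± √0) / 2 = (4 ± 0) / 2 = 2, 2.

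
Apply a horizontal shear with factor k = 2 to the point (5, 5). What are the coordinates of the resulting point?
(15, 5)

Shear matrix for horizontal shear with factor k = 2:
[[1, 2], [0, 1]]
Result: (5, 5) → (15, 5)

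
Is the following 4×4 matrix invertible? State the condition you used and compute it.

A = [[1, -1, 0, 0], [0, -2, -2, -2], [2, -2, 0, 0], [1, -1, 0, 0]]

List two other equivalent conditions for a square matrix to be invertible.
No, not invertible; det(A) = 0 (two rows are equal, so the rows are linearly dependent). Equivalent conditions (failing for this A): rank(A) < 4; Ax = 0 has non-trivial solutions; 0 is an eigenvalue; the columns are linearly dependent.

To check invertibility, compute det(A).
In this matrix, row 0 and the last row are identical, so one row is a scalar multiple of another and the rows are linearly dependent.
A matrix with linearly dependent rows has det = 0 and is not invertible.
Equivalent failed conditions:
- rank(A) < 4.
- Ax = 0 has non-trivial solutions.
- 0 is an eigenvalue.
- The columns are linearly dependent.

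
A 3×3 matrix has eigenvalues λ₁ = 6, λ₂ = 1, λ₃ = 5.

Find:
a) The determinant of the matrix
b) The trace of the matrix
det = 30, trace = 12

Two standard eigenvalue identities:
- det(A) equals the product of the eigenvalues (counted with multiplicity).
- trace(A) equals the sum of the eigenvalues.
det(A) = (6)*(1)*(5) = 30.
trace(A) = 6 + 1 + 5 = 12.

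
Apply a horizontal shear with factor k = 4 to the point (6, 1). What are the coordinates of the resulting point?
(10, 1)

Shear matrix for horizontal shear with factor k = 4:
[[1, 4], [0, 1]]
Result: (6, 1) → (10, 1)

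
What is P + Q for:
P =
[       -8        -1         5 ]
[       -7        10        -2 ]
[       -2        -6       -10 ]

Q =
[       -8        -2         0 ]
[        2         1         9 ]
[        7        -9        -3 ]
P + Q =
[      -16        -3         5 ]
[       -5        11         7 ]
[        5       -15       -13 ]

Matrix addition is elementwise: (P+Q)[i][j] = P[i][j] + Q[i][j].
  (P+Q)[0][0] = (-8) + (-8) = -16
  (P+Q)[0][1] = (-1) + (-2) = -3
  (P+Q)[0][2] = (5) + (0) = 5
  (P+Q)[1][0] = (-7) + (2) = -5
  (P+Q)[1][1] = (10) + (1) = 11
  (P+Q)[1][2] = (-2) + (9) = 7
  (P+Q)[2][0] = (-2) + (7) = 5
  (P+Q)[2][1] = (-6) + (-9) = -15
  (P+Q)[2][2] = (-10) + (-3) = -13
P + Q =
[      -16        -3         5 ]
[       -5        11         7 ]
[        5       -15       -13 ]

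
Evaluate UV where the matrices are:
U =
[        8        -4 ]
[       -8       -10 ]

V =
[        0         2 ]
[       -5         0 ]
UV =
[       20        16 ]
[       50       -16 ]

Matrix multiplication: (UV)[i][j] = sum over k of U[i][k] * V[k][j].
  (UV)[0][0] = (8)*(0) + (-4)*(-5) = 20
  (UV)[0][1] = (8)*(2) + (-4)*(0) = 16
  (UV)[1][0] = (-8)*(0) + (-10)*(-5) = 50
  (UV)[1][1] = (-8)*(2) + (-10)*(0) = -16
UV =
[       20        16 ]
[       50       -16 ]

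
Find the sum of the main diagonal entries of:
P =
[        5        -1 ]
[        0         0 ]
tr(P) = 5 + 0 = 5

The trace of a square matrix is the sum of its diagonal entries.
Diagonal entries of P: P[0][0] = 5, P[1][1] = 0.
tr(P) = 5 + 0 = 5.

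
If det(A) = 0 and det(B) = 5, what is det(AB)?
0

Use the multiplicative property of determinants: det(AB) = det(A)*det(B).
det(AB) = (0)*(5) = 0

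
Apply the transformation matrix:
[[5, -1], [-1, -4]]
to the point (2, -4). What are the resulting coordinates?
(14, 14)

Matrix multiplication:
[[5, -1], [-1, -4]] × [2, -4]ᵀ
= [5×2 + -1×-4, -1×2 + -4×-4]ᵀ
= [14.0000, 14.0000]ᵀ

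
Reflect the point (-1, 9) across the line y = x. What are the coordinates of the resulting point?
(9, -1)

Reflection across line y = x: (-1, 9) → (9, -1)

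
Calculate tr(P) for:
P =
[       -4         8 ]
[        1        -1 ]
tr(P) = -4 - 1 = -5

The trace of a square matrix is the sum of its diagonal entries.
Diagonal entries of P: P[0][0] = -4, P[1][1] = -1.
tr(P) = -4 - 1 = -5.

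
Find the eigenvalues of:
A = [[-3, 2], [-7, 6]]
λ = -1, 4

Solve det(A - λI) = 0. For a 2×2 matrix this is λ² - (trace)λ + det = 0.
trace(A) = -3 + 6 = 3.
det(A) = (-3)*(6) - (2)*(-7) = -18 + 14 = -4.
Characteristic equation: λ² - (3)λ + (-4) = 0.
Discriminant: (3)² - 4*(-4) = 9 + 16 = 25.
Roots: λ = (3 ± √25) / 2 = -1, 4.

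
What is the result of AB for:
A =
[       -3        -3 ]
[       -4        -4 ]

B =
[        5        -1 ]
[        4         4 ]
AB =
[      -27        -9 ]
[      -36       -12 ]

Matrix multiplication: (AB)[i][j] = sum over k of A[i][k] * B[k][j].
  (AB)[0][0] = (-3)*(5) + (-3)*(4) = -27
  (AB)[0][1] = (-3)*(-1) + (-3)*(4) = -9
  (AB)[1][0] = (-4)*(5) + (-4)*(4) = -36
  (AB)[1][1] = (-4)*(-1) + (-4)*(4) = -12
AB =
[      -27        -9 ]
[      -36       -12 ]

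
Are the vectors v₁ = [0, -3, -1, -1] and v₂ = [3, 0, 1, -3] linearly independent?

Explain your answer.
Yes, linearly independent

Two vectors are linearly dependent iff one is a scalar multiple of the other.
No single scalar k satisfies v₂ = k·v₁ (the ratios of corresponding entries disagree), so v₁ and v₂ are linearly independent.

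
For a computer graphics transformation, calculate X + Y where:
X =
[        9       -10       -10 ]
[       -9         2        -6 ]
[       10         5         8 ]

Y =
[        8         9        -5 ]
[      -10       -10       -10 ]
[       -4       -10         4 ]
X + Y =
[       17        -1       -15 ]
[      -19        -8       -16 ]
[        6        -5        12 ]

Matrix addition is elementwise: (X+Y)[i][j] = X[i][j] + Y[i][j].
  (X+Y)[0][0] = (9) + (8) = 17
  (X+Y)[0][1] = (-10) + (9) = -1
  (X+Y)[0][2] = (-10) + (-5) = -15
  (X+Y)[1][0] = (-9) + (-10) = -19
  (X+Y)[1][1] = (2) + (-10) = -8
  (X+Y)[1][2] = (-6) + (-10) = -16
  (X+Y)[2][0] = (10) + (-4) = 6
  (X+Y)[2][1] = (5) + (-10) = -5
  (X+Y)[2][2] = (8) + (4) = 12
X + Y =
[       17        -1       -15 ]
[      -19        -8       -16 ]
[        6        -5        12 ]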